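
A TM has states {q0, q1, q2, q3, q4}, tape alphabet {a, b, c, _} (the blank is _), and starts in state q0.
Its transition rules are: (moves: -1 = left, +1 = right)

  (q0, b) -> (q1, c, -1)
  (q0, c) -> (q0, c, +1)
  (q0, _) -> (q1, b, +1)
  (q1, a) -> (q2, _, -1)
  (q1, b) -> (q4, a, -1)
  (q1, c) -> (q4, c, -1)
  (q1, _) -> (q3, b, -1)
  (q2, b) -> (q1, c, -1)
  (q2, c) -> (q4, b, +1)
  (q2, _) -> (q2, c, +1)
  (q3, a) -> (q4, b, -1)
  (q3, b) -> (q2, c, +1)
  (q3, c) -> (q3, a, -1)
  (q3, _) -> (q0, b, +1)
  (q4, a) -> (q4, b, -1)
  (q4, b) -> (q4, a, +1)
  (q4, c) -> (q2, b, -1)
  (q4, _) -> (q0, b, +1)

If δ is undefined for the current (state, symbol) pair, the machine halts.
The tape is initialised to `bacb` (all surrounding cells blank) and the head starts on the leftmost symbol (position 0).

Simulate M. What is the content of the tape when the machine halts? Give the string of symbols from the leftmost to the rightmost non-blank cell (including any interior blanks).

baccacb

q0 | ___[b]acb   read b → write c, move -1, go to q1
q1 | __[_]cacb   read _ → write b, move -1, go to q3
q3 | _[_]bcacb   read _ → write b, move +1, go to q0
q0 | _b[b]cacb   read b → write c, move -1, go to q1
q1 | _[b]ccacb   read b → write a, move -1, go to q4
q4 | [_]accacb   read _ → write b, move +1, go to q0
q0 | b[a]ccacb
The non-blank tape span at halt is baccacb.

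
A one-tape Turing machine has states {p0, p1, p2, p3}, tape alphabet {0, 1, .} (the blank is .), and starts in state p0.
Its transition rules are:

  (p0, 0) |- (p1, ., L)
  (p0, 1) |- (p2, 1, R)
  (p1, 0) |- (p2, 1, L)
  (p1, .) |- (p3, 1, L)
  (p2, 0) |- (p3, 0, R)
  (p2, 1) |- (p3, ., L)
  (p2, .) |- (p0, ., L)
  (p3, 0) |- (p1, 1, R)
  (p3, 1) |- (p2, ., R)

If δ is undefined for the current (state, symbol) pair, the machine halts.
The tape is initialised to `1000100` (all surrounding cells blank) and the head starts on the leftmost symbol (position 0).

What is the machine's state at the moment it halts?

p0 | [1]000100   read 1 → write 1, move R, go to p2
p2 | 1[0]00100   read 0 → write 0, move R, go to p3
p3 | 10[0]0100   read 0 → write 1, move R, go to p1
p1 | 101[0]100   read 0 → write 1, move L, go to p2
p2 | 10[1]1100   read 1 → write ., move L, go to p3
p3 | 1[0].1100   read 0 → write 1, move R, go to p1
p1 | 11[.]1100   read . → write 1, move L, go to p3
p3 | 1[1]11100   read 1 → write ., move R, go to p2
p2 | 1.[1]1100   read 1 → write ., move L, go to p3
p3 | 1[.].1100
No transition is defined for (p3, .); M halts in state p3.

p3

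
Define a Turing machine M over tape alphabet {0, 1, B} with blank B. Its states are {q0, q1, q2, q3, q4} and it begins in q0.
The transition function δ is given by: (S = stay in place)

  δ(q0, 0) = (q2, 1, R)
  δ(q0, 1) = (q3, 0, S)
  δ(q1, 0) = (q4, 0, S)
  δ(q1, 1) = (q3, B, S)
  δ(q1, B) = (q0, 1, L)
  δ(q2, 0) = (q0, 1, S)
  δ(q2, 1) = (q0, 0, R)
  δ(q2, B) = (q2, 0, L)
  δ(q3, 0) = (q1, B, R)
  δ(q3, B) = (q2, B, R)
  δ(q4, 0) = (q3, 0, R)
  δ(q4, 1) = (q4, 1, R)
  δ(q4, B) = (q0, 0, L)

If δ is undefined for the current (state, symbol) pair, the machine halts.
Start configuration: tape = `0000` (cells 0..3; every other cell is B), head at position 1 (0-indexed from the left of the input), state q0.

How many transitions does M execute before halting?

state=q0 head=1 tape=0[0]00BBB   (q0,0)→(q2,1,R)
state=q2 head=2 tape=01[0]0BBB   (q2,0)→(q0,1,S)
state=q0 head=2 tape=01[1]0BBB   (q0,1)→(q3,0,S)
state=q3 head=2 tape=01[0]0BBB   (q3,0)→(q1,B,R)
state=q1 head=3 tape=01B[0]BBB   (q1,0)→(q4,0,S)
state=q4 head=3 tape=01B[0]BBB   (q4,0)→(q3,0,R)
state=q3 head=4 tape=01B0[B]BB   (q3,B)→(q2,B,R)
state=q2 head=5 tape=01B0B[B]B   (q2,B)→(q2,0,L)
state=q2 head=4 tape=01B0[B]0B   (q2,B)→(q2,0,L)
state=q2 head=3 tape=01B[0]00B   (q2,0)→(q0,1,S)
state=q0 head=3 tape=01B[1]00B   (q0,1)→(q3,0,S)
state=q3 head=3 tape=01B[0]00B   (q3,0)→(q1,B,R)
state=q1 head=4 tape=01BB[0]0B   (q1,0)→(q4,0,S)
state=q4 head=4 tape=01BB[0]0B   (q4,0)→(q3,0,R)
state=q3 head=5 tape=01BB0[0]B   (q3,0)→(q1,B,R)
state=q1 head=6 tape=01BB0B[B]   (q1,B)→(q0,1,L)
state=q0 head=5 tape=01BB0[B]1
M halts after 16 transitions.

16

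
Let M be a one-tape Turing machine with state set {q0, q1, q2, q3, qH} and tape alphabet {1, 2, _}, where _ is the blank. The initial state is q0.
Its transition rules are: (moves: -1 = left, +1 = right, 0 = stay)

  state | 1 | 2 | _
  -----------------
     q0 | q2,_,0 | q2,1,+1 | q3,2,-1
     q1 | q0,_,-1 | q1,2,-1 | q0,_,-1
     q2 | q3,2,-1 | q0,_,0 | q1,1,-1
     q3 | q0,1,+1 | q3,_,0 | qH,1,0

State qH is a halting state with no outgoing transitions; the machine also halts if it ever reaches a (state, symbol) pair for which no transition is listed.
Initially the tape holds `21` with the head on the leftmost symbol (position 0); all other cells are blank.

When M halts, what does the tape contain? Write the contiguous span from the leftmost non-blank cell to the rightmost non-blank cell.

q0 | ___[2]1_   read 2 → write 1, move +1, go to q2
q2 | ___1[1]_   read 1 → write 2, move -1, go to q3
q3 | ___[1]2_   read 1 → write 1, move +1, go to q0
q0 | ___1[2]_   read 2 → write 1, move +1, go to q2
q2 | ___11[_]   read _ → write 1, move -1, go to q1
q1 | ___1[1]1   read 1 → write _, move -1, go to q0
q0 | ___[1]_1   read 1 → write _, move 0, go to q2
q2 | ___[_]_1   read _ → write 1, move -1, go to q1
q1 | __[_]1_1   read _ → write _, move -1, go to q0
q0 | _[_]_1_1   read _ → write 2, move -1, go to q3
q3 | [_]2_1_1   read _ → write 1, move 0, go to qH
qH | [1]2_1_1
The non-blank tape span at halt is 12_1_1.

12_1_1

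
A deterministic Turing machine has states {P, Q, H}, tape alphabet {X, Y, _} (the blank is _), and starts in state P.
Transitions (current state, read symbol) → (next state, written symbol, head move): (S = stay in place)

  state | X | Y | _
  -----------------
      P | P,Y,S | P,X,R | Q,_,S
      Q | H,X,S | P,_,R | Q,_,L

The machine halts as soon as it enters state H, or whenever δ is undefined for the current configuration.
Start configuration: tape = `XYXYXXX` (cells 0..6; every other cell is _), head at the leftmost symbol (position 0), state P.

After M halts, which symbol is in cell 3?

state=P head=0 tape=[X]YXYXXX_   (P,X)→(P,Y,S)
state=P head=0 tape=[Y]YXYXXX_   (P,Y)→(P,X,R)
state=P head=1 tape=X[Y]XYXXX_   (P,Y)→(P,X,R)
state=P head=2 tape=XX[X]YXXX_   (P,X)→(P,Y,S)
state=P head=2 tape=XX[Y]YXXX_   (P,Y)→(P,X,R)
state=P head=3 tape=XXX[Y]XXX_   (P,Y)→(P,X,R)
state=P head=4 tape=XXXX[X]XX_   (P,X)→(P,Y,S)
state=P head=4 tape=XXXX[Y]XX_   (P,Y)→(P,X,R)
state=P head=5 tape=XXXXX[X]X_   (P,X)→(P,Y,S)
state=P head=5 tape=XXXXX[Y]X_   (P,Y)→(P,X,R)
state=P head=6 tape=XXXXXX[X]_   (P,X)→(P,Y,S)
state=P head=6 tape=XXXXXX[Y]_   (P,Y)→(P,X,R)
state=P head=7 tape=XXXXXXX[_]   (P,_)→(Q,_,S)
state=Q head=7 tape=XXXXXXX[_]   (Q,_)→(Q,_,L)
state=Q head=6 tape=XXXXXX[X]_   (Q,X)→(H,X,S)
state=H head=6 tape=XXXXXX[X]_
Cell 3 holds X when M halts.

X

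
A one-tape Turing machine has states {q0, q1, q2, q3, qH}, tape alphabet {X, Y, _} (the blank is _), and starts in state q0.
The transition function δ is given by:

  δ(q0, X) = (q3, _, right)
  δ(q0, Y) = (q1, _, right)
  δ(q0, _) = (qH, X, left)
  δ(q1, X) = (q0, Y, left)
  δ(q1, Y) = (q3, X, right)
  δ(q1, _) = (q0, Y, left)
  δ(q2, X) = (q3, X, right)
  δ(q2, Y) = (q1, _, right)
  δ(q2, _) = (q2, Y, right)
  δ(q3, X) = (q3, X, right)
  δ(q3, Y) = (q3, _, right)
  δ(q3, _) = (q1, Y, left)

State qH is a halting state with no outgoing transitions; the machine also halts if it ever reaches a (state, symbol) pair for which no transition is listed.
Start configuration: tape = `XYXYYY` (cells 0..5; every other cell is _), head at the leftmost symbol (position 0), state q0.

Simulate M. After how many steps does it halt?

9

state=q0 head=0 tape=[X]YXYYY_   (q0,X)→(q3,_,right)
state=q3 head=1 tape=_[Y]XYYY_   (q3,Y)→(q3,_,right)
state=q3 head=2 tape=__[X]YYY_   (q3,X)→(q3,X,right)
state=q3 head=3 tape=__X[Y]YY_   (q3,Y)→(q3,_,right)
state=q3 head=4 tape=__X_[Y]Y_   (q3,Y)→(q3,_,right)
state=q3 head=5 tape=__X__[Y]_   (q3,Y)→(q3,_,right)
state=q3 head=6 tape=__X___[_]   (q3,_)→(q1,Y,left)
state=q1 head=5 tape=__X__[_]Y   (q1,_)→(q0,Y,left)
state=q0 head=4 tape=__X_[_]YY   (q0,_)→(qH,X,left)
state=qH head=3 tape=__X[_]XYY
M halts after 9 transitions.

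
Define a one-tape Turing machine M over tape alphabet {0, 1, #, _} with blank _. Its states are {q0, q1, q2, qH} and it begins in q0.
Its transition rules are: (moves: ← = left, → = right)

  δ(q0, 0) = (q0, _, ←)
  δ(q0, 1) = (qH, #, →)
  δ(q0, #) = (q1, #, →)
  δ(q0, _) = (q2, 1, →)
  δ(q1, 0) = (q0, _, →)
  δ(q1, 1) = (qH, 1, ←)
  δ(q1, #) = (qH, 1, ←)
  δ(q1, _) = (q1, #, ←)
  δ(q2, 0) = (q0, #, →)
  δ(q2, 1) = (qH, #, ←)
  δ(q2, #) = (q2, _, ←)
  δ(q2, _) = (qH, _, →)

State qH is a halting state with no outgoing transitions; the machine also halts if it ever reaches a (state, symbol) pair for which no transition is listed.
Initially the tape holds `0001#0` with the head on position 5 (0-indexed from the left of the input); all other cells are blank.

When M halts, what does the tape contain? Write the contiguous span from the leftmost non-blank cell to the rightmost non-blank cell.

00011#

state=q0 head=5 tape=0001#[0]   (q0,0)→(q0,_,←)
state=q0 head=4 tape=0001[#]_   (q0,#)→(q1,#,→)
state=q1 head=5 tape=0001#[_]   (q1,_)→(q1,#,←)
state=q1 head=4 tape=0001[#]#   (q1,#)→(qH,1,←)
state=qH head=3 tape=000[1]1#
The non-blank tape span at halt is 00011#.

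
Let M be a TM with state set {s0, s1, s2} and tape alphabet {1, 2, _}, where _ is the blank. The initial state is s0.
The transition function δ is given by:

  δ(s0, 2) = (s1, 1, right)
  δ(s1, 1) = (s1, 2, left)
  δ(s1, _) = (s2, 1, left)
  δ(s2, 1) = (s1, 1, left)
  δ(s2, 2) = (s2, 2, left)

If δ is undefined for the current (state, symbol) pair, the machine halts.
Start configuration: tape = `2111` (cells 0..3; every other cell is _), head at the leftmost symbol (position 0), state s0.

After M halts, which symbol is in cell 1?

state=s0 head=0 tape=__[2]111   (s0,2)→(s1,1,right)
state=s1 head=1 tape=__1[1]11   (s1,1)→(s1,2,left)
state=s1 head=0 tape=__[1]211   (s1,1)→(s1,2,left)
state=s1 head=-1 tape=_[_]2211   (s1,_)→(s2,1,left)
state=s2 head=-2 tape=[_]12211
Cell 1 holds 2 when M halts.

2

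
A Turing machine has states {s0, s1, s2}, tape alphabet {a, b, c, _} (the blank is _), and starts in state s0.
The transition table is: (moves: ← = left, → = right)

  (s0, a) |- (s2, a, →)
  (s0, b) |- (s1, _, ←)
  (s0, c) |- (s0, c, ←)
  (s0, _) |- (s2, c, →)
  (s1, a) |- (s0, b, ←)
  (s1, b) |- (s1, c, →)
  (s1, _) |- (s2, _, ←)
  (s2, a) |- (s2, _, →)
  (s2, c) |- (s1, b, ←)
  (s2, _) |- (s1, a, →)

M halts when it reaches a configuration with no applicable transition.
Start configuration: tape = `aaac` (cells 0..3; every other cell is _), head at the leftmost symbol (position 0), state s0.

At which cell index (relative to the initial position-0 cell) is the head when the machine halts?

s0 | [a]aac_   read a → write a, move →, go to s2
s2 | a[a]ac_   read a → write _, move →, go to s2
s2 | a_[a]c_   read a → write _, move →, go to s2
s2 | a__[c]_   read c → write b, move ←, go to s1
s1 | a_[_]b_   read _ → write _, move ←, go to s2
s2 | a[_]_b_   read _ → write a, move →, go to s1
s1 | aa[_]b_   read _ → write _, move ←, go to s2
s2 | a[a]_b_   read a → write _, move →, go to s2
s2 | a_[_]b_   read _ → write a, move →, go to s1
s1 | a_a[b]_   read b → write c, move →, go to s1
s1 | a_ac[_]   read _ → write _, move ←, go to s2
s2 | a_a[c]_   read c → write b, move ←, go to s1
s1 | a_[a]b_   read a → write b, move ←, go to s0
s0 | a[_]bb_   read _ → write c, move →, go to s2
s2 | ac[b]b_
At halt the head is at cell 2.

2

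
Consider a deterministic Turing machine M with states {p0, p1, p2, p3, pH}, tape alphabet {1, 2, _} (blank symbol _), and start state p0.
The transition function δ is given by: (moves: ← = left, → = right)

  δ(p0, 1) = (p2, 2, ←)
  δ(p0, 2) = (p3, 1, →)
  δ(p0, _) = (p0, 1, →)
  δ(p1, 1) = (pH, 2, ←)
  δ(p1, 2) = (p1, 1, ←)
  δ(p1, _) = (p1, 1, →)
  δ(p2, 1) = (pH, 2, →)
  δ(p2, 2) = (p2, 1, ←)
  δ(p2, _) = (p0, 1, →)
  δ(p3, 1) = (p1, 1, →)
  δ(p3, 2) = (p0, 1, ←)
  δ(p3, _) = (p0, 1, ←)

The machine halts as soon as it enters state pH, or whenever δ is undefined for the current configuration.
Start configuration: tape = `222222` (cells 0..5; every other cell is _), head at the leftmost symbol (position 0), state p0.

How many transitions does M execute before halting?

8

state=p0 head=0 tape=_[2]22222   (p0,2)→(p3,1,→)
state=p3 head=1 tape=_1[2]2222   (p3,2)→(p0,1,←)
state=p0 head=0 tape=_[1]12222   (p0,1)→(p2,2,←)
state=p2 head=-1 tape=[_]212222   (p2,_)→(p0,1,→)
state=p0 head=0 tape=1[2]12222   (p0,2)→(p3,1,→)
state=p3 head=1 tape=11[1]2222   (p3,1)→(p1,1,→)
state=p1 head=2 tape=111[2]222   (p1,2)→(p1,1,←)
state=p1 head=1 tape=11[1]1222   (p1,1)→(pH,2,←)
state=pH head=0 tape=1[1]21222
M halts after 8 transitions.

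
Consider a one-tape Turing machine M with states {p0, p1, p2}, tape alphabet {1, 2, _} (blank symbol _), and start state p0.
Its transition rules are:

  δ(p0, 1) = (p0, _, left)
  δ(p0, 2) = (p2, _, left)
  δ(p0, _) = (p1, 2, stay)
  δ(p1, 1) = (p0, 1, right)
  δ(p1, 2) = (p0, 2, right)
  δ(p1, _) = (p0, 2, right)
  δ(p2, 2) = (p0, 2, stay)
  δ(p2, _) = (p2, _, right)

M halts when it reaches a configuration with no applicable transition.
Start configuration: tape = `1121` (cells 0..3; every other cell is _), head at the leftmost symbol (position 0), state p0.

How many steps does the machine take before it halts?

17

state=p0 head=0 tape=__[1]121   (p0,1)→(p0,_,left)
state=p0 head=-1 tape=_[_]_121   (p0,_)→(p1,2,stay)
state=p1 head=-1 tape=_[2]_121   (p1,2)→(p0,2,right)
state=p0 head=0 tape=_2[_]121   (p0,_)→(p1,2,stay)
state=p1 head=0 tape=_2[2]121   (p1,2)→(p0,2,right)
state=p0 head=1 tape=_22[1]21   (p0,1)→(p0,_,left)
state=p0 head=0 tape=_2[2]_21   (p0,2)→(p2,_,left)
state=p2 head=-1 tape=_[2]__21   (p2,2)→(p0,2,stay)
state=p0 head=-1 tape=_[2]__21   (p0,2)→(p2,_,left)
state=p2 head=-2 tape=[_]___21   (p2,_)→(p2,_,right)
state=p2 head=-1 tape=_[_]__21   (p2,_)→(p2,_,right)
state=p2 head=0 tape=__[_]_21   (p2,_)→(p2,_,right)
state=p2 head=1 tape=___[_]21   (p2,_)→(p2,_,right)
state=p2 head=2 tape=____[2]1   (p2,2)→(p0,2,stay)
state=p0 head=2 tape=____[2]1   (p0,2)→(p2,_,left)
state=p2 head=1 tape=___[_]_1   (p2,_)→(p2,_,right)
state=p2 head=2 tape=____[_]1   (p2,_)→(p2,_,right)
state=p2 head=3 tape=_____[1]
M halts after 17 transitions.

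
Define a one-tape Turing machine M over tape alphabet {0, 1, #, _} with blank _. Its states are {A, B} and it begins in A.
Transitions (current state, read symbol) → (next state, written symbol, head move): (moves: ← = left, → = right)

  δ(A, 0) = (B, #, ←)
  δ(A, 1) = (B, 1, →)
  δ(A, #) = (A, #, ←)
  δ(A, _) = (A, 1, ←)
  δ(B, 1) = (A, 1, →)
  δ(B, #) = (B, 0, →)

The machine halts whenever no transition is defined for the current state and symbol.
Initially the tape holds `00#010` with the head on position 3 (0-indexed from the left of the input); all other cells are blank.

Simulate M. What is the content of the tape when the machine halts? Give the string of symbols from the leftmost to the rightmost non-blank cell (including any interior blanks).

A | 00#[0]10_   read 0 → write #, move ←, go to B
B | 00[#]#10_   read # → write 0, move →, go to B
B | 000[#]10_   read # → write 0, move →, go to B
B | 0000[1]0_   read 1 → write 1, move →, go to A
A | 00001[0]_   read 0 → write #, move ←, go to B
B | 0000[1]#_   read 1 → write 1, move →, go to A
A | 00001[#]_   read # → write #, move ←, go to A
A | 0000[1]#_   read 1 → write 1, move →, go to B
B | 00001[#]_   read # → write 0, move →, go to B
B | 000010[_]
The non-blank tape span at halt is 000010.

000010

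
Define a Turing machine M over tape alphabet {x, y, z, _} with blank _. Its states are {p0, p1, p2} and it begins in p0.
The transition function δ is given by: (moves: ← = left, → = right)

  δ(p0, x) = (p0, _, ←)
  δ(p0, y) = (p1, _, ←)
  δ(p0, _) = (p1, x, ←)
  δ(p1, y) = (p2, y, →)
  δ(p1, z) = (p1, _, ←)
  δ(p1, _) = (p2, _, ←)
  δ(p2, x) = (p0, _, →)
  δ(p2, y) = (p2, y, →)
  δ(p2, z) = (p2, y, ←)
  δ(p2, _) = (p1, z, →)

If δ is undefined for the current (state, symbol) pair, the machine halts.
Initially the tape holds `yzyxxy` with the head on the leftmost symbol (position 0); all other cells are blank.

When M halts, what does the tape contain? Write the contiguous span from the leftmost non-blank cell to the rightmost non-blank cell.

state=p0 head=0 tape=___[y]zyxxy   (p0,y)→(p1,_,←)
state=p1 head=-1 tape=__[_]_zyxxy   (p1,_)→(p2,_,←)
state=p2 head=-2 tape=_[_]__zyxxy   (p2,_)→(p1,z,→)
state=p1 head=-1 tape=_z[_]_zyxxy   (p1,_)→(p2,_,←)
state=p2 head=-2 tape=_[z]__zyxxy   (p2,z)→(p2,y,←)
state=p2 head=-3 tape=[_]y__zyxxy   (p2,_)→(p1,z,→)
state=p1 head=-2 tape=z[y]__zyxxy   (p1,y)→(p2,y,→)
state=p2 head=-1 tape=zy[_]_zyxxy   (p2,_)→(p1,z,→)
state=p1 head=0 tape=zyz[_]zyxxy   (p1,_)→(p2,_,←)
state=p2 head=-1 tape=zy[z]_zyxxy   (p2,z)→(p2,y,←)
state=p2 head=-2 tape=z[y]y_zyxxy   (p2,y)→(p2,y,→)
state=p2 head=-1 tape=zy[y]_zyxxy   (p2,y)→(p2,y,→)
state=p2 head=0 tape=zyy[_]zyxxy   (p2,_)→(p1,z,→)
state=p1 head=1 tape=zyyz[z]yxxy   (p1,z)→(p1,_,←)
state=p1 head=0 tape=zyy[z]_yxxy   (p1,z)→(p1,_,←)
state=p1 head=-1 tape=zy[y]__yxxy   (p1,y)→(p2,y,→)
state=p2 head=0 tape=zyy[_]_yxxy   (p2,_)→(p1,z,→)
state=p1 head=1 tape=zyyz[_]yxxy   (p1,_)→(p2,_,←)
state=p2 head=0 tape=zyy[z]_yxxy   (p2,z)→(p2,y,←)
state=p2 head=-1 tape=zy[y]y_yxxy   (p2,y)→(p2,y,→)
state=p2 head=0 tape=zyy[y]_yxxy   (p2,y)→(p2,y,→)
state=p2 head=1 tape=zyyy[_]yxxy   (p2,_)→(p1,z,→)
state=p1 head=2 tape=zyyyz[y]xxy   (p1,y)→(p2,y,→)
state=p2 head=3 tape=zyyyzy[x]xy   (p2,x)→(p0,_,→)
state=p0 head=4 tape=zyyyzy_[x]y   (p0,x)→(p0,_,←)
state=p0 head=3 tape=zyyyzy[_]_y   (p0,_)→(p1,x,←)
state=p1 head=2 tape=zyyyz[y]x_y   (p1,y)→(p2,y,→)
state=p2 head=3 tape=zyyyzy[x]_y   (p2,x)→(p0,_,→)
state=p0 head=4 tape=zyyyzy_[_]y   (p0,_)→(p1,x,←)
state=p1 head=3 tape=zyyyzy[_]xy   (p1,_)→(p2,_,←)
state=p2 head=2 tape=zyyyz[y]_xy   (p2,y)→(p2,y,→)
state=p2 head=3 tape=zyyyzy[_]xy   (p2,_)→(p1,z,→)
state=p1 head=4 tape=zyyyzyz[x]y
The non-blank tape span at halt is zyyyzyzxy.

zyyyzyzxy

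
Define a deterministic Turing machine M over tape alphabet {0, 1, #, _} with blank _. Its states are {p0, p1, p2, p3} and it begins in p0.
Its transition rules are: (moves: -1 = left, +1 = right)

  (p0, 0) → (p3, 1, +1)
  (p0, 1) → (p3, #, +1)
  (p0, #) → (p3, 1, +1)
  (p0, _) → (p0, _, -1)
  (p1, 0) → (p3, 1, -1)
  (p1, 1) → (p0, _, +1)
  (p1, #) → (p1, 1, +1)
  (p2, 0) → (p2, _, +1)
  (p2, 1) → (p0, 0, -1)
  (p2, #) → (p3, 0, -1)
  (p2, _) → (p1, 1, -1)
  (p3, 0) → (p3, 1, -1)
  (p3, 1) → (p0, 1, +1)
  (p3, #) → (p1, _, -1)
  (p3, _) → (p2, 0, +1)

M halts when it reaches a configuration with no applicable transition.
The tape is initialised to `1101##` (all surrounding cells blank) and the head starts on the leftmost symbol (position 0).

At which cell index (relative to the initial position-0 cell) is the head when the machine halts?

1

state=p0 head=0 tape=[1]101##   (p0,1)→(p3,#,+1)
state=p3 head=1 tape=#[1]01##   (p3,1)→(p0,1,+1)
state=p0 head=2 tape=#1[0]1##   (p0,0)→(p3,1,+1)
state=p3 head=3 tape=#11[1]##   (p3,1)→(p0,1,+1)
state=p0 head=4 tape=#111[#]#   (p0,#)→(p3,1,+1)
state=p3 head=5 tape=#1111[#]   (p3,#)→(p1,_,-1)
state=p1 head=4 tape=#111[1]_   (p1,1)→(p0,_,+1)
state=p0 head=5 tape=#111_[_]   (p0,_)→(p0,_,-1)
state=p0 head=4 tape=#111[_]_   (p0,_)→(p0,_,-1)
state=p0 head=3 tape=#11[1]__   (p0,1)→(p3,#,+1)
state=p3 head=4 tape=#11#[_]_   (p3,_)→(p2,0,+1)
state=p2 head=5 tape=#11#0[_]   (p2,_)→(p1,1,-1)
state=p1 head=4 tape=#11#[0]1   (p1,0)→(p3,1,-1)
state=p3 head=3 tape=#11[#]11   (p3,#)→(p1,_,-1)
state=p1 head=2 tape=#1[1]_11   (p1,1)→(p0,_,+1)
state=p0 head=3 tape=#1_[_]11   (p0,_)→(p0,_,-1)
state=p0 head=2 tape=#1[_]_11   (p0,_)→(p0,_,-1)
state=p0 head=1 tape=#[1]__11   (p0,1)→(p3,#,+1)
state=p3 head=2 tape=##[_]_11   (p3,_)→(p2,0,+1)
state=p2 head=3 tape=##0[_]11   (p2,_)→(p1,1,-1)
state=p1 head=2 tape=##[0]111   (p1,0)→(p3,1,-1)
state=p3 head=1 tape=#[#]1111   (p3,#)→(p1,_,-1)
state=p1 head=0 tape=[#]_1111   (p1,#)→(p1,1,+1)
state=p1 head=1 tape=1[_]1111
At halt the head is at cell 1.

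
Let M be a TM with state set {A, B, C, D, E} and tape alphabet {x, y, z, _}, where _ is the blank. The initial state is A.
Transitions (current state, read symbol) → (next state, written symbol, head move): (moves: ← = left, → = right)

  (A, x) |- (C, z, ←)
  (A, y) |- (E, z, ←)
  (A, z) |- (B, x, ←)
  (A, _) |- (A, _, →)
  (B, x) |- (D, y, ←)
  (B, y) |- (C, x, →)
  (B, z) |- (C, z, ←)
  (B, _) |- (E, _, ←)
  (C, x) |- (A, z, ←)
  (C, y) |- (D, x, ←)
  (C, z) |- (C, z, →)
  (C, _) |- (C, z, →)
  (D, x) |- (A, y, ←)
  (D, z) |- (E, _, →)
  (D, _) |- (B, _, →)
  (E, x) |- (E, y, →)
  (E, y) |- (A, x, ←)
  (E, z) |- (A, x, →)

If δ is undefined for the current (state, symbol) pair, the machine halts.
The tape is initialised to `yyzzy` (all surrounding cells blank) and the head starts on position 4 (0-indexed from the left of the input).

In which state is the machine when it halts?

D

A | yyzz[y]   read y → write z, move ←, go to E
E | yyz[z]z   read z → write x, move →, go to A
A | yyzx[z]   read z → write x, move ←, go to B
B | yyz[x]x   read x → write y, move ←, go to D
D | yy[z]yx   read z → write _, move →, go to E
E | yy_[y]x   read y → write x, move ←, go to A
A | yy[_]xx   read _ → write _, move →, go to A
A | yy_[x]x   read x → write z, move ←, go to C
C | yy[_]zx   read _ → write z, move →, go to C
C | yyz[z]x   read z → write z, move →, go to C
C | yyzz[x]   read x → write z, move ←, go to A
A | yyz[z]z   read z → write x, move ←, go to B
B | yy[z]xz   read z → write z, move ←, go to C
C | y[y]zxz   read y → write x, move ←, go to D
D | [y]xzxz
No transition is defined for (D, y); M halts in state D.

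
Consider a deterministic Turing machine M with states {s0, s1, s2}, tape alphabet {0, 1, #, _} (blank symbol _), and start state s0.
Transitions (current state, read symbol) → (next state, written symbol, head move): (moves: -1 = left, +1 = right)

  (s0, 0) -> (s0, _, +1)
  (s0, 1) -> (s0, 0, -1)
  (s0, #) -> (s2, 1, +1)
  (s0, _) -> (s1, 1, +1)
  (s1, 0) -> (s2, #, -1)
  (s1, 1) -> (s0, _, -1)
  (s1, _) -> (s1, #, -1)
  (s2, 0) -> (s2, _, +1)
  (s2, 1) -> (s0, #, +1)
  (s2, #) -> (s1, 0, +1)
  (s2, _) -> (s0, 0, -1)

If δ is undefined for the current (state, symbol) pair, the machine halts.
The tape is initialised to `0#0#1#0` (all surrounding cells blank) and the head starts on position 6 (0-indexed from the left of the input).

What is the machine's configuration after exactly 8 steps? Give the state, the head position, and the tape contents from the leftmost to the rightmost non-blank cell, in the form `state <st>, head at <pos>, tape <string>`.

state s2, head at 6, tape 0#0#11_##

s0 | 0#0#1#[0]__   read 0 → write _, move +1, go to s0
s0 | 0#0#1#_[_]_   read _ → write 1, move +1, go to s1
s1 | 0#0#1#_1[_]   read _ → write #, move -1, go to s1
s1 | 0#0#1#_[1]#   read 1 → write _, move -1, go to s0
s0 | 0#0#1#[_]_#   read _ → write 1, move +1, go to s1
s1 | 0#0#1#1[_]#   read _ → write #, move -1, go to s1
s1 | 0#0#1#[1]##   read 1 → write _, move -1, go to s0
s0 | 0#0#1[#]_##   read # → write 1, move +1, go to s2
s2 | 0#0#11[_]##
After 8 steps: state s2, head at 6, tape 0#0#11_##.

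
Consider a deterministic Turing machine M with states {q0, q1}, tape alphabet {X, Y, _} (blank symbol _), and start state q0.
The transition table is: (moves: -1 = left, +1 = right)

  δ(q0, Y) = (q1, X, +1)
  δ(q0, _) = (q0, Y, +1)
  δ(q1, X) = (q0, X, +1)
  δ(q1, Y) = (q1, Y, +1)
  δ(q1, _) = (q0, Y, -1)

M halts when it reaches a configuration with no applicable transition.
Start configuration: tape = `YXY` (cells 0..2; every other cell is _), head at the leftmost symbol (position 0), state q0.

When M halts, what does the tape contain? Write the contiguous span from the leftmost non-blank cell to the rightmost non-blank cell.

q0 | [Y]XY_   read Y → write X, move +1, go to q1
q1 | X[X]Y_   read X → write X, move +1, go to q0
q0 | XX[Y]_   read Y → write X, move +1, go to q1
q1 | XXX[_]   read _ → write Y, move -1, go to q0
q0 | XX[X]Y
The non-blank tape span at halt is XXXY.

XXXY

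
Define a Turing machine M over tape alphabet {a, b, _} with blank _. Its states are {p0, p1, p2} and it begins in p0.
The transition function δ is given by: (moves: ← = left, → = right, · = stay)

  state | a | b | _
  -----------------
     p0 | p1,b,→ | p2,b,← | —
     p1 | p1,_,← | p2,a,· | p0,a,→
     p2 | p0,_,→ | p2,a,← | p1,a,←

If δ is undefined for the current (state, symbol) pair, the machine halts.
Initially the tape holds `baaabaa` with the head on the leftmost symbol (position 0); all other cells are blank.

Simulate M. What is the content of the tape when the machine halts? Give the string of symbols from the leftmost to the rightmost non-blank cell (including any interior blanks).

p0 | __[b]aaabaa   read b → write b, move ←, go to p2
p2 | _[_]baaabaa   read _ → write a, move ←, go to p1
p1 | [_]abaaabaa   read _ → write a, move →, go to p0
p0 | a[a]baaabaa   read a → write b, move →, go to p1
p1 | ab[b]aaabaa   read b → write a, move ·, go to p2
p2 | ab[a]aaabaa   read a → write _, move →, go to p0
p0 | ab_[a]aabaa   read a → write b, move →, go to p1
p1 | ab_b[a]abaa   read a → write _, move ←, go to p1
p1 | ab_[b]_abaa   read b → write a, move ·, go to p2
p2 | ab_[a]_abaa   read a → write _, move →, go to p0
p0 | ab__[_]abaa
The non-blank tape span at halt is ab___abaa.

ab___abaa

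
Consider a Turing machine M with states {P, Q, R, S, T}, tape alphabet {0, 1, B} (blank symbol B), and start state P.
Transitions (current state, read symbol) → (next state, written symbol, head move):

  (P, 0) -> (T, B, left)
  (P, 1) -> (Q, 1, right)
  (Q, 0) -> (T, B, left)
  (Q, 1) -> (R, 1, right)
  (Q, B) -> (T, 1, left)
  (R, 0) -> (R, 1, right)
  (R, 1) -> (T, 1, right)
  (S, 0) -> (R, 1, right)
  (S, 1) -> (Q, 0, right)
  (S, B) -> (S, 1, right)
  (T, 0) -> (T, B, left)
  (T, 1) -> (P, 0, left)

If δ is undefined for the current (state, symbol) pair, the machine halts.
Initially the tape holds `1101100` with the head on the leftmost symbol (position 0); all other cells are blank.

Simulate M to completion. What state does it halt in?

state=P head=0 tape=B[1]101100   (P,1)→(Q,1,right)
state=Q head=1 tape=B1[1]01100   (Q,1)→(R,1,right)
state=R head=2 tape=B11[0]1100   (R,0)→(R,1,right)
state=R head=3 tape=B111[1]100   (R,1)→(T,1,right)
state=T head=4 tape=B1111[1]00   (T,1)→(P,0,left)
state=P head=3 tape=B111[1]000   (P,1)→(Q,1,right)
state=Q head=4 tape=B1111[0]00   (Q,0)→(T,B,left)
state=T head=3 tape=B111[1]B00   (T,1)→(P,0,left)
state=P head=2 tape=B11[1]0B00   (P,1)→(Q,1,right)
state=Q head=3 tape=B111[0]B00   (Q,0)→(T,B,left)
state=T head=2 tape=B11[1]BB00   (T,1)→(P,0,left)
state=P head=1 tape=B1[1]0BB00   (P,1)→(Q,1,right)
state=Q head=2 tape=B11[0]BB00   (Q,0)→(T,B,left)
state=T head=1 tape=B1[1]BBB00   (T,1)→(P,0,left)
state=P head=0 tape=B[1]0BBB00   (P,1)→(Q,1,right)
state=Q head=1 tape=B1[0]BBB00   (Q,0)→(T,B,left)
state=T head=0 tape=B[1]BBBB00   (T,1)→(P,0,left)
state=P head=-1 tape=[B]0BBBB00
No transition is defined for (P, B); M halts in state P.

P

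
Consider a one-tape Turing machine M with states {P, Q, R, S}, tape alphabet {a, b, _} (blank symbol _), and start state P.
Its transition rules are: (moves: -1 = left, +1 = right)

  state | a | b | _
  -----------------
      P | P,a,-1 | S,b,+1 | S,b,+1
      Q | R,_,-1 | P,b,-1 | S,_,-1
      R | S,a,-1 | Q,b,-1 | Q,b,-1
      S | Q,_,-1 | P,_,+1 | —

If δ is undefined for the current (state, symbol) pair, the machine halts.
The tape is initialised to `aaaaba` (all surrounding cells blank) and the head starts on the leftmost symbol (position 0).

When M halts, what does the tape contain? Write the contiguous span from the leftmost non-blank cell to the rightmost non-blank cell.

bbbb_b_b

state=P head=0 tape=__[a]aaaba_   (P,a)→(P,a,-1)
state=P head=-1 tape=_[_]aaaaba_   (P,_)→(S,b,+1)
state=S head=0 tape=_b[a]aaaba_   (S,a)→(Q,_,-1)
state=Q head=-1 tape=_[b]_aaaba_   (Q,b)→(P,b,-1)
state=P head=-2 tape=[_]b_aaaba_   (P,_)→(S,b,+1)
state=S head=-1 tape=b[b]_aaaba_   (S,b)→(P,_,+1)
state=P head=0 tape=b_[_]aaaba_   (P,_)→(S,b,+1)
state=S head=1 tape=b_b[a]aaba_   (S,a)→(Q,_,-1)
state=Q head=0 tape=b_[b]_aaba_   (Q,b)→(P,b,-1)
state=P head=-1 tape=b[_]b_aaba_   (P,_)→(S,b,+1)
state=S head=0 tape=bb[b]_aaba_   (S,b)→(P,_,+1)
state=P head=1 tape=bb_[_]aaba_   (P,_)→(S,b,+1)
state=S head=2 tape=bb_b[a]aba_   (S,a)→(Q,_,-1)
state=Q head=1 tape=bb_[b]_aba_   (Q,b)→(P,b,-1)
state=P head=0 tape=bb[_]b_aba_   (P,_)→(S,b,+1)
state=S head=1 tape=bbb[b]_aba_   (S,b)→(P,_,+1)
state=P head=2 tape=bbb_[_]aba_   (P,_)→(S,b,+1)
state=S head=3 tape=bbb_b[a]ba_   (S,a)→(Q,_,-1)
state=Q head=2 tape=bbb_[b]_ba_   (Q,b)→(P,b,-1)
state=P head=1 tape=bbb[_]b_ba_   (P,_)→(S,b,+1)
state=S head=2 tape=bbbb[b]_ba_   (S,b)→(P,_,+1)
state=P head=3 tape=bbbb_[_]ba_   (P,_)→(S,b,+1)
state=S head=4 tape=bbbb_b[b]a_   (S,b)→(P,_,+1)
state=P head=5 tape=bbbb_b_[a]_   (P,a)→(P,a,-1)
state=P head=4 tape=bbbb_b[_]a_   (P,_)→(S,b,+1)
state=S head=5 tape=bbbb_bb[a]_   (S,a)→(Q,_,-1)
state=Q head=4 tape=bbbb_b[b]__   (Q,b)→(P,b,-1)
state=P head=3 tape=bbbb_[b]b__   (P,b)→(S,b,+1)
state=S head=4 tape=bbbb_b[b]__   (S,b)→(P,_,+1)
state=P head=5 tape=bbbb_b_[_]_   (P,_)→(S,b,+1)
state=S head=6 tape=bbbb_b_b[_]
The non-blank tape span at halt is bbbb_b_b.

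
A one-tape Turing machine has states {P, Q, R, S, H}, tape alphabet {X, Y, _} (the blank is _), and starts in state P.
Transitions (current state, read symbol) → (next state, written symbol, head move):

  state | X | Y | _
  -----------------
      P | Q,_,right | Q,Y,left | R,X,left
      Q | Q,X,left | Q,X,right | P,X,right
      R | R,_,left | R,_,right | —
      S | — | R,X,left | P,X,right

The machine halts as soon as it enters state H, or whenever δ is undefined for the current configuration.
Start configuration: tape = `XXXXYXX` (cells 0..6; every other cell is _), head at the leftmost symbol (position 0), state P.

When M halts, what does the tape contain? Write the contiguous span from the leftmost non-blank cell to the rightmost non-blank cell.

XXXXXX__X

P | [X]XXXYXX__   read X → write _, move right, go to Q
Q | _[X]XXYXX__   read X → write X, move left, go to Q
Q | [_]XXXYXX__   read _ → write X, move right, go to P
P | X[X]XXYXX__   read X → write _, move right, go to Q
Q | X_[X]XYXX__   read X → write X, move left, go to Q
Q | X[_]XXYXX__   read _ → write X, move right, go to P
P | XX[X]XYXX__   read X → write _, move right, go to Q
Q | XX_[X]YXX__   read X → write X, move left, go to Q
Q | XX[_]XYXX__   read _ → write X, move right, go to P
P | XXX[X]YXX__   read X → write _, move right, go to Q
Q | XXX_[Y]XX__   read Y → write X, move right, go to Q
Q | XXX_X[X]X__   read X → write X, move left, go to Q
Q | XXX_[X]XX__   read X → write X, move left, go to Q
Q | XXX[_]XXX__   read _ → write X, move right, go to P
P | XXXX[X]XX__   read X → write _, move right, go to Q
Q | XXXX_[X]X__   read X → write X, move left, go to Q
Q | XXXX[_]XX__   read _ → write X, move right, go to P
P | XXXXX[X]X__   read X → write _, move right, go to Q
Q | XXXXX_[X]__   read X → write X, move left, go to Q
Q | XXXXX[_]X__   read _ → write X, move right, go to P
P | XXXXXX[X]__   read X → write _, move right, go to Q
Q | XXXXXX_[_]_   read _ → write X, move right, go to P
P | XXXXXX_X[_]   read _ → write X, move left, go to R
R | XXXXXX_[X]X   read X → write _, move left, go to R
R | XXXXXX[_]_X
The non-blank tape span at halt is XXXXXX__X.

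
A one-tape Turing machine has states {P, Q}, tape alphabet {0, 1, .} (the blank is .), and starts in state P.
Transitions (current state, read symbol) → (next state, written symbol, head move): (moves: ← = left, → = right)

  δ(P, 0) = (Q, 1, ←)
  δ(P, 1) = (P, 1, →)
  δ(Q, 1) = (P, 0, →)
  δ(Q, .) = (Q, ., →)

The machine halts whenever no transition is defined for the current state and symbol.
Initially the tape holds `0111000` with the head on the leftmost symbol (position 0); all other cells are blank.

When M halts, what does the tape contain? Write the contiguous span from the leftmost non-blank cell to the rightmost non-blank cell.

state=P head=0 tape=.[0]111000.   (P,0)→(Q,1,←)
state=Q head=-1 tape=[.]1111000.   (Q,.)→(Q,.,→)
state=Q head=0 tape=.[1]111000.   (Q,1)→(P,0,→)
state=P head=1 tape=.0[1]11000.   (P,1)→(P,1,→)
state=P head=2 tape=.01[1]1000.   (P,1)→(P,1,→)
state=P head=3 tape=.011[1]000.   (P,1)→(P,1,→)
state=P head=4 tape=.0111[0]00.   (P,0)→(Q,1,←)
state=Q head=3 tape=.011[1]100.   (Q,1)→(P,0,→)
state=P head=4 tape=.0110[1]00.   (P,1)→(P,1,→)
state=P head=5 tape=.01101[0]0.   (P,0)→(Q,1,←)
state=Q head=4 tape=.0110[1]10.   (Q,1)→(P,0,→)
state=P head=5 tape=.01100[1]0.   (P,1)→(P,1,→)
state=P head=6 tape=.011001[0].   (P,0)→(Q,1,←)
state=Q head=5 tape=.01100[1]1.   (Q,1)→(P,0,→)
state=P head=6 tape=.011000[1].   (P,1)→(P,1,→)
state=P head=7 tape=.0110001[.]
The non-blank tape span at halt is 0110001.

0110001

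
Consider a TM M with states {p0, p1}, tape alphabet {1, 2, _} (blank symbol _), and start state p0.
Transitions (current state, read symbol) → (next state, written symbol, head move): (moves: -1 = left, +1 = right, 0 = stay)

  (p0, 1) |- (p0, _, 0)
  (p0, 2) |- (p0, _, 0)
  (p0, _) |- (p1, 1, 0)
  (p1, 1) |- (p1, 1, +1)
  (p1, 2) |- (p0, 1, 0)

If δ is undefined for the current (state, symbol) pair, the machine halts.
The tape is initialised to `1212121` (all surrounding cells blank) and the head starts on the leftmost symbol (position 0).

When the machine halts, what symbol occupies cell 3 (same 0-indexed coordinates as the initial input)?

p0 | [1]212121_   read 1 → write _, move 0, go to p0
p0 | [_]212121_   read _ → write 1, move 0, go to p1
p1 | [1]212121_   read 1 → write 1, move +1, go to p1
p1 | 1[2]12121_   read 2 → write 1, move 0, go to p0
p0 | 1[1]12121_   read 1 → write _, move 0, go to p0
p0 | 1[_]12121_   read _ → write 1, move 0, go to p1
p1 | 1[1]12121_   read 1 → write 1, move +1, go to p1
p1 | 11[1]2121_   read 1 → write 1, move +1, go to p1
p1 | 111[2]121_   read 2 → write 1, move 0, go to p0
p0 | 111[1]121_   read 1 → write _, move 0, go to p0
p0 | 111[_]121_   read _ → write 1, move 0, go to p1
p1 | 111[1]121_   read 1 → write 1, move +1, go to p1
p1 | 1111[1]21_   read 1 → write 1, move +1, go to p1
p1 | 11111[2]1_   read 2 → write 1, move 0, go to p0
p0 | 11111[1]1_   read 1 → write _, move 0, go to p0
p0 | 11111[_]1_   read _ → write 1, move 0, go to p1
p1 | 11111[1]1_   read 1 → write 1, move +1, go to p1
p1 | 111111[1]_   read 1 → write 1, move +1, go to p1
p1 | 1111111[_]
Cell 3 holds 1 when M halts.

1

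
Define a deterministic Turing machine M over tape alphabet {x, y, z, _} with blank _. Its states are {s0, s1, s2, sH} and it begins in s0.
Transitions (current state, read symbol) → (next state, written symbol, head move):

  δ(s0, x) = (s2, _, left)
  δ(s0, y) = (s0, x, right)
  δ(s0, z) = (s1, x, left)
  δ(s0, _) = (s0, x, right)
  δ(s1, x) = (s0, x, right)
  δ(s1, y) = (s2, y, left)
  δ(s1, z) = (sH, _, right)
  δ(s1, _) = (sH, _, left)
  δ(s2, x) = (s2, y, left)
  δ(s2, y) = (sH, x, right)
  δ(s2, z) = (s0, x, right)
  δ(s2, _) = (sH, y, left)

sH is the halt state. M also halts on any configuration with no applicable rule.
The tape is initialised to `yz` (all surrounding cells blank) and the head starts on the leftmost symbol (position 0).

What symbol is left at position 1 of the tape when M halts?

state=s0 head=0 tape=__[y]z   (s0,y)→(s0,x,right)
state=s0 head=1 tape=__x[z]   (s0,z)→(s1,x,left)
state=s1 head=0 tape=__[x]x   (s1,x)→(s0,x,right)
state=s0 head=1 tape=__x[x]   (s0,x)→(s2,_,left)
state=s2 head=0 tape=__[x]_   (s2,x)→(s2,y,left)
state=s2 head=-1 tape=_[_]y_   (s2,_)→(sH,y,left)
state=sH head=-2 tape=[_]yy_
Cell 1 holds _ when M halts.

_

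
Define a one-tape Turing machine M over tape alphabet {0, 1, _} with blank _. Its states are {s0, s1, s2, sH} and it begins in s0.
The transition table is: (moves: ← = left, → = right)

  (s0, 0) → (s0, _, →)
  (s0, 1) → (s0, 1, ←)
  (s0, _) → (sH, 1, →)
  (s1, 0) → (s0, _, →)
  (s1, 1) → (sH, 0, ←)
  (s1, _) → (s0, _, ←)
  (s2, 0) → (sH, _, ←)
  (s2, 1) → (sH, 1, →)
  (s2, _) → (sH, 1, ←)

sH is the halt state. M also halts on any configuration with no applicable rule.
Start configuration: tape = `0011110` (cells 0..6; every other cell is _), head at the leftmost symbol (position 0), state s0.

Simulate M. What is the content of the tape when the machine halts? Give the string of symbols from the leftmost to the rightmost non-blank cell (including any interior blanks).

s0 | [0]011110   read 0 → write _, move →, go to s0
s0 | _[0]11110   read 0 → write _, move →, go to s0
s0 | __[1]1110   read 1 → write 1, move ←, go to s0
s0 | _[_]11110   read _ → write 1, move →, go to sH
sH | _1[1]1110
The non-blank tape span at halt is 111110.

111110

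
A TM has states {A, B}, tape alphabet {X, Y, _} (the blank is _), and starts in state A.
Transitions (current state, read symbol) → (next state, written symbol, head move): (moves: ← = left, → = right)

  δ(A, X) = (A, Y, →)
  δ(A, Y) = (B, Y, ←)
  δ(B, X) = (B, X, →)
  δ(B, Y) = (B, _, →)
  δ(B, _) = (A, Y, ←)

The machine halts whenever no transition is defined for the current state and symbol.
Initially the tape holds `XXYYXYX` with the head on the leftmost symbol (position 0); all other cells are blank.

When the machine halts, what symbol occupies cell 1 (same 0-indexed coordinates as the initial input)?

state=A head=0 tape=[X]XYYXYX__   (A,X)→(A,Y,→)
state=A head=1 tape=Y[X]YYXYX__   (A,X)→(A,Y,→)
state=A head=2 tape=YY[Y]YXYX__   (A,Y)→(B,Y,←)
state=B head=1 tape=Y[Y]YYXYX__   (B,Y)→(B,_,→)
state=B head=2 tape=Y_[Y]YXYX__   (B,Y)→(B,_,→)
state=B head=3 tape=Y__[Y]XYX__   (B,Y)→(B,_,→)
state=B head=4 tape=Y___[X]YX__   (B,X)→(B,X,→)
state=B head=5 tape=Y___X[Y]X__   (B,Y)→(B,_,→)
state=B head=6 tape=Y___X_[X]__   (B,X)→(B,X,→)
state=B head=7 tape=Y___X_X[_]_   (B,_)→(A,Y,←)
state=A head=6 tape=Y___X_[X]Y_   (A,X)→(A,Y,→)
state=A head=7 tape=Y___X_Y[Y]_   (A,Y)→(B,Y,←)
state=B head=6 tape=Y___X_[Y]Y_   (B,Y)→(B,_,→)
state=B head=7 tape=Y___X__[Y]_   (B,Y)→(B,_,→)
state=B head=8 tape=Y___X___[_]   (B,_)→(A,Y,←)
state=A head=7 tape=Y___X__[_]Y
Cell 1 holds _ when M halts.

_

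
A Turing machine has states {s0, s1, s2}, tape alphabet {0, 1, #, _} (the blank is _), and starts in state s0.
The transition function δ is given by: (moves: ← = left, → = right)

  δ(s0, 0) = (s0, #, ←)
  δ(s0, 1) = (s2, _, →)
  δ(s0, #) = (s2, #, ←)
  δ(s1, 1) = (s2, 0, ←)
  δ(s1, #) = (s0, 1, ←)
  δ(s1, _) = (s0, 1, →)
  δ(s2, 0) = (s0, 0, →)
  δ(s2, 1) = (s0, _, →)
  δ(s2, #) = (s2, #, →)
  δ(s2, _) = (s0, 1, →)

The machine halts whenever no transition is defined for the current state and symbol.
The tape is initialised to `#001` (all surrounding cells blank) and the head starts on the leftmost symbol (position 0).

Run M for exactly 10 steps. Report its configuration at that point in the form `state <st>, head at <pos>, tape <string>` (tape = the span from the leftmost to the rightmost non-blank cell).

state=s0 head=0 tape=_[#]001   (s0,#)→(s2,#,←)
state=s2 head=-1 tape=[_]#001   (s2,_)→(s0,1,→)
state=s0 head=0 tape=1[#]001   (s0,#)→(s2,#,←)
state=s2 head=-1 tape=[1]#001   (s2,1)→(s0,_,→)
state=s0 head=0 tape=_[#]001   (s0,#)→(s2,#,←)
state=s2 head=-1 tape=[_]#001   (s2,_)→(s0,1,→)
state=s0 head=0 tape=1[#]001   (s0,#)→(s2,#,←)
state=s2 head=-1 tape=[1]#001   (s2,1)→(s0,_,→)
state=s0 head=0 tape=_[#]001   (s0,#)→(s2,#,←)
state=s2 head=-1 tape=[_]#001   (s2,_)→(s0,1,→)
state=s0 head=0 tape=1[#]001
After 10 steps: state s0, head at 0, tape 1#001.

state s0, head at 0, tape 1#001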